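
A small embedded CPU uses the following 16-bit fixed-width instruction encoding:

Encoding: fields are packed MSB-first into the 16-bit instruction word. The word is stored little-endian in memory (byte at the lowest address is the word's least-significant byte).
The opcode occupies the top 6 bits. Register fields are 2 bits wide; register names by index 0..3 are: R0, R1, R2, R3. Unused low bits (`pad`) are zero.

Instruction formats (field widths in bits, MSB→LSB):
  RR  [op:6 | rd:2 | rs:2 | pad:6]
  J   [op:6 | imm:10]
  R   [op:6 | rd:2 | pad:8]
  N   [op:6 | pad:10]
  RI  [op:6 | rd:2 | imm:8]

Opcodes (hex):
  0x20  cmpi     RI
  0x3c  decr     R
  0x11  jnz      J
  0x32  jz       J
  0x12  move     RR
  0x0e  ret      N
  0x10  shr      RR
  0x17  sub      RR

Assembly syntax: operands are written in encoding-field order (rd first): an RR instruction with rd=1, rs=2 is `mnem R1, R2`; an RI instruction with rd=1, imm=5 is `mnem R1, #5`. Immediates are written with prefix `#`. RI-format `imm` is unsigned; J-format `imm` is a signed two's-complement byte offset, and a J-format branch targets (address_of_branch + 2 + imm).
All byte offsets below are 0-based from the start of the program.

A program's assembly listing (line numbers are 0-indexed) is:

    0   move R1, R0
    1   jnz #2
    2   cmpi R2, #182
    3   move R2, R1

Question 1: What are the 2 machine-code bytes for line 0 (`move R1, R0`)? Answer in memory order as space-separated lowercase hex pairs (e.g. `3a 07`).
00 49

L0: move op=0x12:6|rd=1:2|rs=0:2|pad=0:6 ⇒ 0x4900 ⇒ little 00 49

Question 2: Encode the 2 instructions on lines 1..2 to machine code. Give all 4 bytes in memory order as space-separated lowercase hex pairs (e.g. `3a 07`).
L1: jnz op=0x11:6|imm=2:10 ⇒ 0x4402 ⇒ little 02 44
L2: cmpi op=0x20:6|rd=2:2|imm=182:8 ⇒ 0x82b6 ⇒ little b6 82

02 44 b6 82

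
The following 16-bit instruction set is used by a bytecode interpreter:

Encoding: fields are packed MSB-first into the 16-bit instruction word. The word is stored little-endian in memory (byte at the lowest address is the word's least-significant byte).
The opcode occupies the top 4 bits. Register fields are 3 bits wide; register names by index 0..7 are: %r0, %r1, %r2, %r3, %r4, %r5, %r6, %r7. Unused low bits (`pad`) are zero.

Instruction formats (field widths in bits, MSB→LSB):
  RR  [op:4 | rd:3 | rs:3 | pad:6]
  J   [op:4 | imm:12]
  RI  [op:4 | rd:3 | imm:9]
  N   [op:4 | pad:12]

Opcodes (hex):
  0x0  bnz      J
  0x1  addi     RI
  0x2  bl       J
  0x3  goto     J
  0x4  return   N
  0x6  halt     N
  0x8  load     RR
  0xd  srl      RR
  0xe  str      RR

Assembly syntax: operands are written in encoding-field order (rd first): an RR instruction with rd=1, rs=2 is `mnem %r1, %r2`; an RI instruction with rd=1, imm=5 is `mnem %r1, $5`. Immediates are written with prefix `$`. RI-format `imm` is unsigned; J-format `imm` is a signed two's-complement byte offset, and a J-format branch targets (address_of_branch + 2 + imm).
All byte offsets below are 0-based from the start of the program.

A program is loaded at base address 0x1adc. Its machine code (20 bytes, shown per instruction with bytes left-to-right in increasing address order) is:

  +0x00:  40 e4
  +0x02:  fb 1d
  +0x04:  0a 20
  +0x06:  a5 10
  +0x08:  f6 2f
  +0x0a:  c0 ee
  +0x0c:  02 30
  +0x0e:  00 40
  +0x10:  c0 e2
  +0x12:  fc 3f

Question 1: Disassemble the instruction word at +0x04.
@+04  little-endian(0a 20) = 0x200a
  opcode bits[15:12]=0x2: bl/J
  imm: (w>>0)&0xfff=0xa → $10

bl $10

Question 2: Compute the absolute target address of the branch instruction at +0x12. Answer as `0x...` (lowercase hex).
@+12  little-endian(fc 3f) = 0x3ffc
  op=0x3ffc>>12=0x3 ⇒ goto (J)
  imm: (w>>0)&0xfff=0xffc (s12→-4) → $-4
  target = base 0x1adc + off 0x12 + 2 + imm -4 = 0x1aec

0x1aec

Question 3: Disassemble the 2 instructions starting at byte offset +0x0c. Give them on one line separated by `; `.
goto $2; return

off 0x0c: read 02 30 as little → 0x3002
  op=0x3002>>12=0x3 ⇒ goto (J)
  imm: (w>>0)&0xfff=0x2 → $2
off 0x0e: read 00 40 as little → 0x4000
  op=0x4000>>12=0x4 ⇒ return (N)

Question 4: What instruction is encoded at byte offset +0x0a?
str %r7, %r3

off 0x0a: read c0 ee as little → 0xeec0
  opcode bits[15:12]=0xe: str/RR
  rd: (w>>9)&0x7=0x7 → %r7
  rs: (w>>6)&0x7=0x3 → %r3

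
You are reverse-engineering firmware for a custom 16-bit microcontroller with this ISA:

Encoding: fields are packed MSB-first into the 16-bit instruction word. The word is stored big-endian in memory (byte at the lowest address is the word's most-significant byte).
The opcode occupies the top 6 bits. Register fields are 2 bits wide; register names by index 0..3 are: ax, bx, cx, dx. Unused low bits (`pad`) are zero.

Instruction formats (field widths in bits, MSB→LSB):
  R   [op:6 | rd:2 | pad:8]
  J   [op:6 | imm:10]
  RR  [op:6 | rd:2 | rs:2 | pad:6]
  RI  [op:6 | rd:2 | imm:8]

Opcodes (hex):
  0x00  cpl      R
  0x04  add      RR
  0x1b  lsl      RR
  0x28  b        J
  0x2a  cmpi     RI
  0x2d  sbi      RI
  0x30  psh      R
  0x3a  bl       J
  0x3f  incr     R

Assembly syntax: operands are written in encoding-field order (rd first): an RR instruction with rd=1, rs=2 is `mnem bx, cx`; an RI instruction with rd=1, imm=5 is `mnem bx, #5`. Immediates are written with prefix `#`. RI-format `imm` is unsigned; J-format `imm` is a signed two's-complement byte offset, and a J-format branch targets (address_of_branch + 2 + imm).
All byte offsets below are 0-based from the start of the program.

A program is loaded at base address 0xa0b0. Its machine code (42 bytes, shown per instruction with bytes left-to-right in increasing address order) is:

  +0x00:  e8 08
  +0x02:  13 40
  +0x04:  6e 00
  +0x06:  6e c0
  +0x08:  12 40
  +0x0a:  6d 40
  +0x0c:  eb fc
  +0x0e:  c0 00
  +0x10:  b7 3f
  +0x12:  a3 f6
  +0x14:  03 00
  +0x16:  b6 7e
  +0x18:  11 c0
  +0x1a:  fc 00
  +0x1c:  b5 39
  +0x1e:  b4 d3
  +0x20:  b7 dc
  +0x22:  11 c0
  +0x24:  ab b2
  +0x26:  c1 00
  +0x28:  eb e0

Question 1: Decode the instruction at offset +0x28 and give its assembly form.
bl #-32

@+28  big-endian(eb e0) = 0xebe0
  top 6b → 0x3a → bl [J]
  [9:0] imm=992 (s10→-32) = #-32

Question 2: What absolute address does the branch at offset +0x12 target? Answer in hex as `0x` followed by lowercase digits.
[12] a3 f6 → 0xa3f6
  op=0xa3f6>>10=0x28 ⇒ b (J)
  imm: (w>>0)&0x3ff=0x3f6 (s10→-10) → #-10
  target = base 0xa0b0 + off 0x12 + 2 + imm -10 = 0xa0ba

0xa0ba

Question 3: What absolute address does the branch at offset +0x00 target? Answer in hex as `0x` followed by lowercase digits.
0xa0ba

@+00  big-endian(e8 08) = 0xe808
  top 6b → 0x3a → bl [J]
  imm: (w>>0)&0x3ff=0x8 → #8
  target = base 0xa0b0 + off 0x00 + 2 + imm 8 = 0xa0ba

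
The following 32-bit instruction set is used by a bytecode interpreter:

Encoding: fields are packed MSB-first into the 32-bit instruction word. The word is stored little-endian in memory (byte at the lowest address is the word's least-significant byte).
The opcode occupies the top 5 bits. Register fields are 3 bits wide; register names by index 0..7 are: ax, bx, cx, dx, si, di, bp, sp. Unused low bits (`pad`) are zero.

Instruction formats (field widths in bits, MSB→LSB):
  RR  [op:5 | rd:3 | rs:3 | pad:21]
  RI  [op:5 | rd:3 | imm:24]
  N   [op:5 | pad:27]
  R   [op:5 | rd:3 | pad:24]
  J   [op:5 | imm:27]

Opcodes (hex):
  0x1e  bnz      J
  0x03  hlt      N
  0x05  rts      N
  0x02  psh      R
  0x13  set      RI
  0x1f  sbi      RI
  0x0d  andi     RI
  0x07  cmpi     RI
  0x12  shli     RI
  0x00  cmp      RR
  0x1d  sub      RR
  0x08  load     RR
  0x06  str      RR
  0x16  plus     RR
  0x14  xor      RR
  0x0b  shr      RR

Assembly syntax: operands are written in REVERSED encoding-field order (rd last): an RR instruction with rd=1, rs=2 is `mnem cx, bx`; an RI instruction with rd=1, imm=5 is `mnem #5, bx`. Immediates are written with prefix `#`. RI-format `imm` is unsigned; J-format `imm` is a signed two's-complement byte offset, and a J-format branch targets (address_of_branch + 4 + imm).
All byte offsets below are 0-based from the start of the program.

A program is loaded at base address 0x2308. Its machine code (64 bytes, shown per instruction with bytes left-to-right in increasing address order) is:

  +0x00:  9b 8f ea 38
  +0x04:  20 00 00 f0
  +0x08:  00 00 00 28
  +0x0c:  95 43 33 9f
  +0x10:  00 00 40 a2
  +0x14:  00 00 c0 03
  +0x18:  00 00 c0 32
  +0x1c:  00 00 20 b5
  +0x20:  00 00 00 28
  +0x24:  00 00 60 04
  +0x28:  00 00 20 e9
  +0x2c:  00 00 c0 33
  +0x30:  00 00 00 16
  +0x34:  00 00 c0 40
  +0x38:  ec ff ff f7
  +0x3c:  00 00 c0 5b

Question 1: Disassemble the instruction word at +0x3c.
shr bp, dx

[3c] 00 00 c0 5b → 0x5bc00000
  opcode bits[31:27]=0xb: shr/RR
  [26:24] rd=3 = dx
  [23:21] rs=6 = bp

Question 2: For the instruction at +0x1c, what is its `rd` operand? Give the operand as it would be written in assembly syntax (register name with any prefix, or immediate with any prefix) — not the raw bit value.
di

off 0x1c: read 00 00 20 b5 as little → 0xb5200000
  opcode bits[31:27]=0x16: plus/RR
  [26:24] rd=5 = di
  [23:21] rs=1 = bx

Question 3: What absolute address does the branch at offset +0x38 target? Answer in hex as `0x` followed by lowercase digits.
[38] ec ff ff f7 → 0xf7ffffec
  op=0xf7ffffec>>27=0x1e ⇒ bnz (J)
  [26:0] imm=134217708 (s27→-20) = #-20
  target = base 0x2308 + off 0x38 + 4 + imm -20 = 0x2330

0x2330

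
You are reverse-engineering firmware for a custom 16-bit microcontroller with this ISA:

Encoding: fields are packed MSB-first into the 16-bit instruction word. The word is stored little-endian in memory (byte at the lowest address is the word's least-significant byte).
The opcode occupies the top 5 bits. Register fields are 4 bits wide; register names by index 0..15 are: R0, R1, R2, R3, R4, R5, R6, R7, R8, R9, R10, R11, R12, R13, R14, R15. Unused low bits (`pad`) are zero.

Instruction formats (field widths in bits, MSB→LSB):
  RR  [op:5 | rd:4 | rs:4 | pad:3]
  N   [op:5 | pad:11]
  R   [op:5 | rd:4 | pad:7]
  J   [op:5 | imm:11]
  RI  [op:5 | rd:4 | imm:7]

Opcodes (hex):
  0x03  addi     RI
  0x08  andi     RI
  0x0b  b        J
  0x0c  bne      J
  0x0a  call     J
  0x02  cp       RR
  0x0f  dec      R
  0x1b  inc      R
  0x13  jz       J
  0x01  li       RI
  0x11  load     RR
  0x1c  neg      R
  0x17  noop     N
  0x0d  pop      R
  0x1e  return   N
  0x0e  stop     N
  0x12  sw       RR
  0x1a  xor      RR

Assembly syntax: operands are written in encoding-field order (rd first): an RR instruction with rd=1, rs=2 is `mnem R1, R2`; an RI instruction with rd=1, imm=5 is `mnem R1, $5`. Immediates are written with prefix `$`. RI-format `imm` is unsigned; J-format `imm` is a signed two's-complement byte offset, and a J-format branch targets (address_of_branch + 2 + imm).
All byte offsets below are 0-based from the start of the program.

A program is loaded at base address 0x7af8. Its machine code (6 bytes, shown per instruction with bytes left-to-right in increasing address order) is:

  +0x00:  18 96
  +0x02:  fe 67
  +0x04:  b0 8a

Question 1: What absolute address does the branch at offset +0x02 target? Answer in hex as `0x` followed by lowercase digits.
0x7afa

@+02  little-endian(fe 67) = 0x67fe
  op=0x67fe>>11=0xc ⇒ bne (J)
  [10:0] imm=2046 (s11→-2) = $-2
  target = base 0x7af8 + off 0x02 + 2 + imm -2 = 0x7afa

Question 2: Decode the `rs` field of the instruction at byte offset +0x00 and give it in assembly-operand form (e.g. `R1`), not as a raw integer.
off 0x00: read 18 96 as little → 0x9618
  opcode bits[15:11]=0x12: sw/RR
  rd: (w>>7)&0xf=0xc → R12
  rs: (w>>3)&0xf=0x3 → R3

R3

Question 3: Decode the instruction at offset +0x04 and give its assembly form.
load R5, R6

+0x04: b0 8a ⇒ word 0x8ab0 (little)
  op=0x8ab0>>11=0x11 ⇒ load (RR)
  [10:7] rd=5 = R5
  [6:3] rs=6 = R6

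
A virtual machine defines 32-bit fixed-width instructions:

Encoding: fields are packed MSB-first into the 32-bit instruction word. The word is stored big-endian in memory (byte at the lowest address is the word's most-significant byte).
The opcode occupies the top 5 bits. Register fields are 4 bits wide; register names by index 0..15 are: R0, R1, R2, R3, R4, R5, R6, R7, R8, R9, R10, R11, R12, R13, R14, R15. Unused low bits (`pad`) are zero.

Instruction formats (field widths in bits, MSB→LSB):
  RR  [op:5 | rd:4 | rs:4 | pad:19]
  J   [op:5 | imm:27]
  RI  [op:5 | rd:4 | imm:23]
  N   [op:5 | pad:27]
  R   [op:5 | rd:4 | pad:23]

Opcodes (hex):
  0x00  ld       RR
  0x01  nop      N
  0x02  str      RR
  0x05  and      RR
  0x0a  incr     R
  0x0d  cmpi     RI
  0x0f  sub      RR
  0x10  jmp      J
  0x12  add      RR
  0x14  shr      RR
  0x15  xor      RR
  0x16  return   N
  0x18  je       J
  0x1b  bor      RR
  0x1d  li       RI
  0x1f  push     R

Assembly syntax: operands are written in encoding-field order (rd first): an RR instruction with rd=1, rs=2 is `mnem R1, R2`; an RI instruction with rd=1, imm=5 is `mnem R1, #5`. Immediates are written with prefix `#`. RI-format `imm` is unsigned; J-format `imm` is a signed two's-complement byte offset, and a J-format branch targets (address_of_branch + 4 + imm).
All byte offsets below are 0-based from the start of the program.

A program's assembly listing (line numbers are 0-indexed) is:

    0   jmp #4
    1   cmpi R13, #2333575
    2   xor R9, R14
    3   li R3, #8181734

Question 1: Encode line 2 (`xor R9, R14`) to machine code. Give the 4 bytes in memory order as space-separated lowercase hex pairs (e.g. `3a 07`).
ac f0 00 00

L2: xor op=0x15:5|rd=9:4|rs=14:4|pad=0:19 ⇒ 0xacf00000 ⇒ big ac f0 00 00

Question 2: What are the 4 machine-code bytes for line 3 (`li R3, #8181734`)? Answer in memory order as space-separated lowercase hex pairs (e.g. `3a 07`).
3. li fields op=0x1d:5|rd=3:4|imm=8181734:23 → word e9fcd7e6h → e9 fc d7 e6

e9 fc d7 e6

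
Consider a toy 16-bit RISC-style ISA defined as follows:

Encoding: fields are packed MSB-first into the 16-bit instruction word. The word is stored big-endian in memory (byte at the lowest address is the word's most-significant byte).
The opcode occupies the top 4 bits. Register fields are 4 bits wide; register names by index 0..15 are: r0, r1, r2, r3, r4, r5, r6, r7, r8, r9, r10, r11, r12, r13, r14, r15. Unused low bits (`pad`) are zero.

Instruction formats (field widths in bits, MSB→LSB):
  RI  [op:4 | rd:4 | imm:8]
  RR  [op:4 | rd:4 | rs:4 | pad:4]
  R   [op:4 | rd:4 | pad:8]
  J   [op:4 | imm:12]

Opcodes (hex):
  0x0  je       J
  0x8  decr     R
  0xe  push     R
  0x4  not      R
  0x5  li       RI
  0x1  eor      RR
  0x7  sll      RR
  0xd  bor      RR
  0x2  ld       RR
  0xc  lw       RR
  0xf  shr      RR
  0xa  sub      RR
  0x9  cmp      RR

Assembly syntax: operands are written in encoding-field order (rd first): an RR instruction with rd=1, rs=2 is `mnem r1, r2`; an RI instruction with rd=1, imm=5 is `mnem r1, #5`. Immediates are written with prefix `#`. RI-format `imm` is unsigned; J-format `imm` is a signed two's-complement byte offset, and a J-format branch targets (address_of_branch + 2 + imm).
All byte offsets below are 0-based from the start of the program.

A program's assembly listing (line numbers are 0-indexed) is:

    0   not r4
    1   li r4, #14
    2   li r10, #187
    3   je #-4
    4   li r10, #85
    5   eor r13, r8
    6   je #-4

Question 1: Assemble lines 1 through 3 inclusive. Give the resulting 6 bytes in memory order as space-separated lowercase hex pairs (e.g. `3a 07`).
line 1 (li): pack op=0x5:4|rd=4:4|imm=14:8 = 0x540e; big→ 54 0e
line 2 (li): pack op=0x5:4|rd=10:4|imm=187:8 = 0x5abb; big→ 5a bb
line 3 (je): pack op=0x0:4|imm=-4:12 = 0x0ffc; big→ 0f fc

54 0e 5a bb 0f fc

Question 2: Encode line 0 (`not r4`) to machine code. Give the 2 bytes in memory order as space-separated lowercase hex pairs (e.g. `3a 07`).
0. not fields op=0x4:4|rd=4:4|pad=0:8 → word 4400h → 44 00

44 00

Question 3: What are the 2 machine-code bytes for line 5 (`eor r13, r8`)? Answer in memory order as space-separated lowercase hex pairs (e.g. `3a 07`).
line 5 (eor): pack op=0x1:4|rd=13:4|rs=8:4|pad=0:4 = 0x1d80; big→ 1d 80

1d 80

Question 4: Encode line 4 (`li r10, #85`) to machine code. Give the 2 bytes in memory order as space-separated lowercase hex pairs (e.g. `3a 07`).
4. li fields op=0x5:4|rd=10:4|imm=85:8 → word 5a55h → 5a 55

5a 55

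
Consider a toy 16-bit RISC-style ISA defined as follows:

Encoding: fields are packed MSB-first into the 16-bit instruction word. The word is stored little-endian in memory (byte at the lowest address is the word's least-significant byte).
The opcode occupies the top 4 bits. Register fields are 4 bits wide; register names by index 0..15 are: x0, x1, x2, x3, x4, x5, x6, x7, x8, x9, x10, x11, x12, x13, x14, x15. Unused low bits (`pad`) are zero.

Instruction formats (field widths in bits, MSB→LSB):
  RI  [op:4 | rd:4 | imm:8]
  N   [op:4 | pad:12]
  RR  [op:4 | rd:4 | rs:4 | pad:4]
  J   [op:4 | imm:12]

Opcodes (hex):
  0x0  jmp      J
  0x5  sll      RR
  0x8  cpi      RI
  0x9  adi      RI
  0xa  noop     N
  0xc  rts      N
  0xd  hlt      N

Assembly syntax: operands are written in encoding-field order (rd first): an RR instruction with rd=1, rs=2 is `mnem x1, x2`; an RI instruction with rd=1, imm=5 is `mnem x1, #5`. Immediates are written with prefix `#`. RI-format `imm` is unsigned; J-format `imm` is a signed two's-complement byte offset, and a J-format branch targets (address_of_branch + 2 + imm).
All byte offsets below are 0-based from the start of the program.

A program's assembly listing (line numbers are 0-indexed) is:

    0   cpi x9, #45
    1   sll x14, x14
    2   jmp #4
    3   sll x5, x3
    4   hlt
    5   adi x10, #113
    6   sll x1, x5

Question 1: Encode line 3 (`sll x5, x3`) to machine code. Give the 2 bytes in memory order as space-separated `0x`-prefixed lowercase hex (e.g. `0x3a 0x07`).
0x30 0x55

3. sll fields op=0x5:4|rd=5:4|rs=3:4|pad=0:4 → word 5530h → 30 55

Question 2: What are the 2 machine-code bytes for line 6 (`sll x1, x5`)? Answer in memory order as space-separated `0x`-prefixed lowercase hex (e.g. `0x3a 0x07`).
line 6 (sll): pack op=0x5:4|rd=1:4|rs=5:4|pad=0:4 = 0x5150; little→ 50 51

0x50 0x51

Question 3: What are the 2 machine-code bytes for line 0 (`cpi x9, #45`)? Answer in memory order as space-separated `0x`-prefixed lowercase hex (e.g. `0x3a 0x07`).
0. cpi fields op=0x8:4|rd=9:4|imm=45:8 → word 892dh → 2d 89

0x2d 0x89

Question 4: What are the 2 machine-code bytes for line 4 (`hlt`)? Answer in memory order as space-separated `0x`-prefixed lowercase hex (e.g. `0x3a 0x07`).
0x00 0xd0

4. hlt fields op=0xd:4|pad=0:12 → word d000h → 00 d0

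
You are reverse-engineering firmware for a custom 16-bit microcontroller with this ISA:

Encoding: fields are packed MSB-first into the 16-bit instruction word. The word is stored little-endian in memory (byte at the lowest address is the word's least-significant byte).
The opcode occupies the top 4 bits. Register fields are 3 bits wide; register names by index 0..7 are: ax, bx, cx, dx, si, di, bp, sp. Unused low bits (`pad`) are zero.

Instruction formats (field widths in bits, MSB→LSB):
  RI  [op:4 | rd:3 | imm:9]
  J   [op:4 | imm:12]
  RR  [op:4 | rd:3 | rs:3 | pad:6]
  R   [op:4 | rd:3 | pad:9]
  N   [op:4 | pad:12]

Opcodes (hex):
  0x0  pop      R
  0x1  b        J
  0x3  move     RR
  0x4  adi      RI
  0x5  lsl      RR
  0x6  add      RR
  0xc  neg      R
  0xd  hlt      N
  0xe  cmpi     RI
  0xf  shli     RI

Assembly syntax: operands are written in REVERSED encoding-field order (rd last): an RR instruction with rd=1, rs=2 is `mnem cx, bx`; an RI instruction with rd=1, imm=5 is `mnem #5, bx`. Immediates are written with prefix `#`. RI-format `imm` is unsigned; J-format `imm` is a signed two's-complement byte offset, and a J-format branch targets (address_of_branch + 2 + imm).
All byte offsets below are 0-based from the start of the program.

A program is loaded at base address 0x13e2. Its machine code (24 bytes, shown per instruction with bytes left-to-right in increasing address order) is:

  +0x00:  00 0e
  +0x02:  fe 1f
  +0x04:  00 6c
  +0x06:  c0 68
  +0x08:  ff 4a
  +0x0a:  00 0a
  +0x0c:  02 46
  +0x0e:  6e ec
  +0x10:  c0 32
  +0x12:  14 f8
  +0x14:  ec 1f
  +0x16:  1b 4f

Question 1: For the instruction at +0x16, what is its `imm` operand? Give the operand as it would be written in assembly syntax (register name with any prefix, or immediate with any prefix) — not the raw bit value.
#283

+0x16: 1b 4f ⇒ word 0x4f1b (little)
  top 4b → 0x4 → adi [RI]
  rd: (w>>9)&0x7=0x7 → sp
  imm: (w>>0)&0x1ff=0x11b → #283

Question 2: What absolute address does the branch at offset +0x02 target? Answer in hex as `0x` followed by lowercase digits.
[02] fe 1f → 0x1ffe
  op=0x1ffe>>12=0x1 ⇒ b (J)
  imm@[11:0]=0xffe (s12→-2) ⇒ #-2
  target = base 0x13e2 + off 0x02 + 2 + imm -2 = 0x13e4

0x13e4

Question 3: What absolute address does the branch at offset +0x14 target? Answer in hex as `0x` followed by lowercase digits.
+0x14: ec 1f ⇒ word 0x1fec (little)
  top 4b → 0x1 → b [J]
  [11:0] imm=4076 (s12→-20) = #-20
  target = base 0x13e2 + off 0x14 + 2 + imm -20 = 0x13e4

0x13e4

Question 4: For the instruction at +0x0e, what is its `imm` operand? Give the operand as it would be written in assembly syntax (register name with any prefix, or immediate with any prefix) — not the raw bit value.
@+0e  little-endian(6e ec) = 0xec6e
  opcode bits[15:12]=0xe: cmpi/RI
  rd@[11:9]=0x6 ⇒ bp
  imm@[8:0]=0x6e ⇒ #110

#110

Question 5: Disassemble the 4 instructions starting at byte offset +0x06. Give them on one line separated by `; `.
+0x06: c0 68 ⇒ word 0x68c0 (little)
  op=0x68c0>>12=0x6 ⇒ add (RR)
  rd: (w>>9)&0x7=0x4 → si
  rs: (w>>6)&0x7=0x3 → dx
+0x08: ff 4a ⇒ word 0x4aff (little)
  op=0x4aff>>12=0x4 ⇒ adi (RI)
  rd: (w>>9)&0x7=0x5 → di
  imm: (w>>0)&0x1ff=0xff → #255
+0x0a: 00 0a ⇒ word 0x0a00 (little)
  op=0x0a00>>12=0x0 ⇒ pop (R)
  rd: (w>>9)&0x7=0x5 → di
+0x0c: 02 46 ⇒ word 0x4602 (little)
  op=0x4602>>12=0x4 ⇒ adi (RI)
  rd: (w>>9)&0x7=0x3 → dx
  imm: (w>>0)&0x1ff=0x2 → #2

add dx, si; adi #255, di; pop di; adi #2, dx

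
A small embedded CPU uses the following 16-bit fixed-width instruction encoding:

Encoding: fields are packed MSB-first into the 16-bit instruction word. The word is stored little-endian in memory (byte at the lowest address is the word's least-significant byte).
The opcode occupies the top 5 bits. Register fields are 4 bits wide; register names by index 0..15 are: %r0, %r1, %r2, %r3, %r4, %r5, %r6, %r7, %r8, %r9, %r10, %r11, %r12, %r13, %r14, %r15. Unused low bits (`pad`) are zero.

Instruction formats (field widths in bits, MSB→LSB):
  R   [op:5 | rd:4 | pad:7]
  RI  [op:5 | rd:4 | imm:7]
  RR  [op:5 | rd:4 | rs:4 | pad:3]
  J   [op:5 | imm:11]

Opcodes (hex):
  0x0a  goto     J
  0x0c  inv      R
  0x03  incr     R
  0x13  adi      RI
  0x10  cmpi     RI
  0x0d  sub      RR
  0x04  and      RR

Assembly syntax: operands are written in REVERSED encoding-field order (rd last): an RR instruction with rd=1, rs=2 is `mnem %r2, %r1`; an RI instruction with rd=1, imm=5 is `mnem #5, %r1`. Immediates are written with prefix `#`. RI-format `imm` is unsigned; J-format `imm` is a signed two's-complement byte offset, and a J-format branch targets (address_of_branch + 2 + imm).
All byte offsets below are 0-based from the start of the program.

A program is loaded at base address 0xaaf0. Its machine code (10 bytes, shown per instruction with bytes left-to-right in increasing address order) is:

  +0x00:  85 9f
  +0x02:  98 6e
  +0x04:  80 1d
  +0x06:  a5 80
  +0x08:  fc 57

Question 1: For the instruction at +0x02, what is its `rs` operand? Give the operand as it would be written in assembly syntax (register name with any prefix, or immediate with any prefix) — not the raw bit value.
%r3

off 0x02: read 98 6e as little → 0x6e98
  op=0x6e98>>11=0xd ⇒ sub (RR)
  rd@[10:7]=0xd ⇒ %r13
  rs@[6:3]=0x3 ⇒ %r3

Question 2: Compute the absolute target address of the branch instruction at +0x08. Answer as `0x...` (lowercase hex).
[08] fc 57 → 0x57fc
  op=0x57fc>>11=0xa ⇒ goto (J)
  [10:0] imm=2044 (s11→-4) = #-4
  target = base 0xaaf0 + off 0x08 + 2 + imm -4 = 0xaaf6

0xaaf6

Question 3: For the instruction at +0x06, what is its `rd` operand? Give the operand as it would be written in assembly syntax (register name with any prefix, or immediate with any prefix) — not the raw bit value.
%r1

off 0x06: read a5 80 as little → 0x80a5
  opcode bits[15:11]=0x10: cmpi/RI
  [10:7] rd=1 = %r1
  [6:0] imm=37 = #37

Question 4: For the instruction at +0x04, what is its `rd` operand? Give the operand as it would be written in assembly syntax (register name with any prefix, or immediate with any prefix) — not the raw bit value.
[04] 80 1d → 0x1d80
  op=0x1d80>>11=0x3 ⇒ incr (R)
  [10:7] rd=11 = %r11

%r11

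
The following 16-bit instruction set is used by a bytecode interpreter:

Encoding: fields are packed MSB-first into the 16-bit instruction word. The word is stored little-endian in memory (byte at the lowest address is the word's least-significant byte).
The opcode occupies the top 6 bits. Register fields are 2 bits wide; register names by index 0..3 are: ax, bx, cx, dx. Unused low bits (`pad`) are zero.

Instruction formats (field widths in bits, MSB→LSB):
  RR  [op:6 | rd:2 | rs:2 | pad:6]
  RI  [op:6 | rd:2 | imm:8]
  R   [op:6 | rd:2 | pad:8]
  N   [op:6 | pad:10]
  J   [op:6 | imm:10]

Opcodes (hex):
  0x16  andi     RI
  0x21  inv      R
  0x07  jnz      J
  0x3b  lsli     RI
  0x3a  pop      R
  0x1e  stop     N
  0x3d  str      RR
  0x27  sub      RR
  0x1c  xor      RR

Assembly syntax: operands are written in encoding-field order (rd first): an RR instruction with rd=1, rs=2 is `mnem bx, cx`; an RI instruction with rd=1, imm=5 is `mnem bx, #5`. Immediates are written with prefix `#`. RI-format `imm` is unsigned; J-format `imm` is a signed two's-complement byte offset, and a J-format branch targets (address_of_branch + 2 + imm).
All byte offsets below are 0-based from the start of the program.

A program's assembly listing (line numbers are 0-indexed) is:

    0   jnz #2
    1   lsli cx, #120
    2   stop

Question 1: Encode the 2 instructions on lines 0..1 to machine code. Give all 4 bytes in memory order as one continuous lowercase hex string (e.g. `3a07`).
0. jnz fields op=0x7:6|imm=2:10 → word 1c02h → 02 1c
1. lsli fields op=0x3b:6|rd=2:2|imm=120:8 → word ee78h → 78 ee

021c78ee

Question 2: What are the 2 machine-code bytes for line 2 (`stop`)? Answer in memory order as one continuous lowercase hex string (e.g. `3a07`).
L2: stop op=0x1e:6|pad=0:10 ⇒ 0x7800 ⇒ little 00 78

0078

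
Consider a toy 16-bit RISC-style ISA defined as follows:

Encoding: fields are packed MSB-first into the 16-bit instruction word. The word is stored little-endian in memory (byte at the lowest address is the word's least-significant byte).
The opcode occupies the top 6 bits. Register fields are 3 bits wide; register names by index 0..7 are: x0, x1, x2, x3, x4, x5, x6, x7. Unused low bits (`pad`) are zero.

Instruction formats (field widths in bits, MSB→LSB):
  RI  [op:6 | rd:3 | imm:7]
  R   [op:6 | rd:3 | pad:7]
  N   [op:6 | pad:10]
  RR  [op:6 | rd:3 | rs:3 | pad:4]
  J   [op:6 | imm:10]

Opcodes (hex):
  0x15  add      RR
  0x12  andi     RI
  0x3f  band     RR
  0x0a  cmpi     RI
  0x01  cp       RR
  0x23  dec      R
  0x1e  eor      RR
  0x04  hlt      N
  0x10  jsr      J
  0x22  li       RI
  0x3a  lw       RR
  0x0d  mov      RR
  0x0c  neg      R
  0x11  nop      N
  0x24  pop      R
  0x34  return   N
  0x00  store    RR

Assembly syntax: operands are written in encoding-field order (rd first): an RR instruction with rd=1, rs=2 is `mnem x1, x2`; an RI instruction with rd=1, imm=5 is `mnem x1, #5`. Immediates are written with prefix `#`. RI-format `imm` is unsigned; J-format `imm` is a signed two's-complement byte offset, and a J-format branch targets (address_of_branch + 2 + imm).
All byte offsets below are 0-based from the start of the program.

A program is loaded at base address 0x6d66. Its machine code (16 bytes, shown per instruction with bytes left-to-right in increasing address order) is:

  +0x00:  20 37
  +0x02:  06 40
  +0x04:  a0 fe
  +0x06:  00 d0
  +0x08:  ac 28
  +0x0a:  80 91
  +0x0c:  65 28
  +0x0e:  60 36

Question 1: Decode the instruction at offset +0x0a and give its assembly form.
pop x3

@+0a  little-endian(80 91) = 0x9180
  op=0x9180>>10=0x24 ⇒ pop (R)
  rd@[9:7]=0x3 ⇒ x3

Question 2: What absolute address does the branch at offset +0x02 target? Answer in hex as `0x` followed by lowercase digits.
[02] 06 40 → 0x4006
  op=0x4006>>10=0x10 ⇒ jsr (J)
  imm@[9:0]=0x6 ⇒ #6
  target = base 0x6d66 + off 0x02 + 2 + imm 6 = 0x6d70

0x6d70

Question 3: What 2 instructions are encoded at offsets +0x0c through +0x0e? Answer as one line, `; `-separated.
off 0x0c: read 65 28 as little → 0x2865
  opcode bits[15:10]=0xa: cmpi/RI
  [9:7] rd=0 = x0
  [6:0] imm=101 = #101
off 0x0e: read 60 36 as little → 0x3660
  opcode bits[15:10]=0xd: mov/RR
  [9:7] rd=4 = x4
  [6:4] rs=6 = x6

cmpi x0, #101; mov x4, x6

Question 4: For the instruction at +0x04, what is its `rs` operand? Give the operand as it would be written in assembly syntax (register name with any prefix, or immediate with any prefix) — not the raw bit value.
+0x04: a0 fe ⇒ word 0xfea0 (little)
  op=0xfea0>>10=0x3f ⇒ band (RR)
  rd@[9:7]=0x5 ⇒ x5
  rs@[6:4]=0x2 ⇒ x2

x2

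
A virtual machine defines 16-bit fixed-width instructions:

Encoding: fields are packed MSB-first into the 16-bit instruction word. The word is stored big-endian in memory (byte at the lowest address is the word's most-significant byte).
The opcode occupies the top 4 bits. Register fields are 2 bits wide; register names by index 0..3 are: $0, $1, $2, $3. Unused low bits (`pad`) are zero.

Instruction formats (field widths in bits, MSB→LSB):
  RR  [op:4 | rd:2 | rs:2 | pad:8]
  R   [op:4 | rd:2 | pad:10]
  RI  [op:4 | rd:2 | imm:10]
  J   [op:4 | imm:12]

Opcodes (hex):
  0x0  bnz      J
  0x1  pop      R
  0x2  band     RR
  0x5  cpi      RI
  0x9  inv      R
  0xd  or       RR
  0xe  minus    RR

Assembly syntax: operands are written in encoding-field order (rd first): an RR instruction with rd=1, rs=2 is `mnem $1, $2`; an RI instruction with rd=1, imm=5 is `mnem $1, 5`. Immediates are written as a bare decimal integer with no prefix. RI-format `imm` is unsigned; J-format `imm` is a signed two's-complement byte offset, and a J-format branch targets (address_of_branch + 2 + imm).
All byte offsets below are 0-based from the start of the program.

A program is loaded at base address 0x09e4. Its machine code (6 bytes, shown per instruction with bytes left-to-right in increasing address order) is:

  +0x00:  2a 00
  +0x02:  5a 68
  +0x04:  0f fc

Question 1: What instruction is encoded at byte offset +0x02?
cpi $2, 616

off 0x02: read 5a 68 as big → 0x5a68
  op=0x5a68>>12=0x5 ⇒ cpi (RI)
  rd@[11:10]=0x2 ⇒ $2
  imm@[9:0]=0x268 ⇒ 616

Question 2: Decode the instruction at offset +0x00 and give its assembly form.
+0x00: 2a 00 ⇒ word 0x2a00 (big)
  top 4b → 0x2 → band [RR]
  rd: (w>>10)&0x3=0x2 → $2
  rs: (w>>8)&0x3=0x2 → $2

band $2, $2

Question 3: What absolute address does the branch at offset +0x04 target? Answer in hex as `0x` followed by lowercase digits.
0x09e6

off 0x04: read 0f fc as big → 0x0ffc
  opcode bits[15:12]=0x0: bnz/J
  [11:0] imm=4092 (s12→-4) = -4
  target = base 0x09e4 + off 0x04 + 2 + imm -4 = 0x09e6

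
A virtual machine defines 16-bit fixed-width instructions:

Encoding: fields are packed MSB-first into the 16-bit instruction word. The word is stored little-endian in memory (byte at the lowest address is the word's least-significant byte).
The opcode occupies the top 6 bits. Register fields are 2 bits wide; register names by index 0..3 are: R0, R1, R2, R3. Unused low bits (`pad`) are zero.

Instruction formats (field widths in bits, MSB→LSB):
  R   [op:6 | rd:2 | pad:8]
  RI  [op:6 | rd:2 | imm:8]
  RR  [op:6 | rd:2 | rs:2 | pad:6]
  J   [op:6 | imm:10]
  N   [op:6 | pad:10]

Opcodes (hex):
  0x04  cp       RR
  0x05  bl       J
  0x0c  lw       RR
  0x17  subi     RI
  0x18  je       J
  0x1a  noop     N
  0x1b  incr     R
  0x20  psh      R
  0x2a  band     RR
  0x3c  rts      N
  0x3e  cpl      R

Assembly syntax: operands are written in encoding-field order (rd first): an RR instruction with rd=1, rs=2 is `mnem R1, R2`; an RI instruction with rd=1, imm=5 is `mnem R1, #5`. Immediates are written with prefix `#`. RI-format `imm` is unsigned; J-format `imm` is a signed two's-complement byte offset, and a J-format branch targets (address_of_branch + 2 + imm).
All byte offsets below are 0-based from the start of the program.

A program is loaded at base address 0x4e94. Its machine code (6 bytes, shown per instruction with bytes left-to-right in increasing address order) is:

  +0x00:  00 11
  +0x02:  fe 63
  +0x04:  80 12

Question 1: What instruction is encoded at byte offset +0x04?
cp R2, R2

[04] 80 12 → 0x1280
  opcode bits[15:10]=0x4: cp/RR
  rd@[9:8]=0x2 ⇒ R2
  rs@[7:6]=0x2 ⇒ R2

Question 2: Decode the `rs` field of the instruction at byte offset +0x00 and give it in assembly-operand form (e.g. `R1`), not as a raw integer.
R0

@+00  little-endian(00 11) = 0x1100
  top 6b → 0x4 → cp [RR]
  rd: (w>>8)&0x3=0x1 → R1
  rs: (w>>6)&0x3=0x0 → R0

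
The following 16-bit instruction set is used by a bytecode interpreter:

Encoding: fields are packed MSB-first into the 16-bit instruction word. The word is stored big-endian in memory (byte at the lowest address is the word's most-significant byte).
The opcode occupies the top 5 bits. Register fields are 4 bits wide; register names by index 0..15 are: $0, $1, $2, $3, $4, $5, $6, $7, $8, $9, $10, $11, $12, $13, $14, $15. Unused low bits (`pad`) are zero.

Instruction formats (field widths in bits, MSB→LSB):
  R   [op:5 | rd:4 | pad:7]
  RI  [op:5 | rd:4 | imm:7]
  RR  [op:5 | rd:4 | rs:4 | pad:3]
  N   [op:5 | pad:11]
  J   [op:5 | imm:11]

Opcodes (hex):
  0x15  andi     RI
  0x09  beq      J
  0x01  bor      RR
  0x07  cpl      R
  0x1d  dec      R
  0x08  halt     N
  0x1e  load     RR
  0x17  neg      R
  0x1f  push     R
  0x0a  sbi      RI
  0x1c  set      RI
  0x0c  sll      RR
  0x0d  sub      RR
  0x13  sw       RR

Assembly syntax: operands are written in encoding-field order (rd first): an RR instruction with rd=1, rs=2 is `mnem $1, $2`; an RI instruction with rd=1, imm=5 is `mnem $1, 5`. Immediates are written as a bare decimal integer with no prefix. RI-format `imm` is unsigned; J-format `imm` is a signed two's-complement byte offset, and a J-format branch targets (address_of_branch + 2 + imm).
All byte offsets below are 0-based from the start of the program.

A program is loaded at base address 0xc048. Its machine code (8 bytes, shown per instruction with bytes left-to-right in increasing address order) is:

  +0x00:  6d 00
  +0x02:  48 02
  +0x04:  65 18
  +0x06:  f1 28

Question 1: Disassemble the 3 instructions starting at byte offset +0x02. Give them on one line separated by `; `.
+0x02: 48 02 ⇒ word 0x4802 (big)
  op=0x4802>>11=0x9 ⇒ beq (J)
  imm@[10:0]=0x2 ⇒ 2
+0x04: 65 18 ⇒ word 0x6518 (big)
  op=0x6518>>11=0xc ⇒ sll (RR)
  rd@[10:7]=0xa ⇒ $10
  rs@[6:3]=0x3 ⇒ $3
+0x06: f1 28 ⇒ word 0xf128 (big)
  op=0xf128>>11=0x1e ⇒ load (RR)
  rd@[10:7]=0x2 ⇒ $2
  rs@[6:3]=0x5 ⇒ $5

beq 2; sll $10, $3; load $2, $5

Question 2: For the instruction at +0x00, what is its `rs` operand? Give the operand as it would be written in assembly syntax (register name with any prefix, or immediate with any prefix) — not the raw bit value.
+0x00: 6d 00 ⇒ word 0x6d00 (big)
  top 5b → 0xd → sub [RR]
  rd@[10:7]=0xa ⇒ $10
  rs@[6:3]=0x0 ⇒ $0

$0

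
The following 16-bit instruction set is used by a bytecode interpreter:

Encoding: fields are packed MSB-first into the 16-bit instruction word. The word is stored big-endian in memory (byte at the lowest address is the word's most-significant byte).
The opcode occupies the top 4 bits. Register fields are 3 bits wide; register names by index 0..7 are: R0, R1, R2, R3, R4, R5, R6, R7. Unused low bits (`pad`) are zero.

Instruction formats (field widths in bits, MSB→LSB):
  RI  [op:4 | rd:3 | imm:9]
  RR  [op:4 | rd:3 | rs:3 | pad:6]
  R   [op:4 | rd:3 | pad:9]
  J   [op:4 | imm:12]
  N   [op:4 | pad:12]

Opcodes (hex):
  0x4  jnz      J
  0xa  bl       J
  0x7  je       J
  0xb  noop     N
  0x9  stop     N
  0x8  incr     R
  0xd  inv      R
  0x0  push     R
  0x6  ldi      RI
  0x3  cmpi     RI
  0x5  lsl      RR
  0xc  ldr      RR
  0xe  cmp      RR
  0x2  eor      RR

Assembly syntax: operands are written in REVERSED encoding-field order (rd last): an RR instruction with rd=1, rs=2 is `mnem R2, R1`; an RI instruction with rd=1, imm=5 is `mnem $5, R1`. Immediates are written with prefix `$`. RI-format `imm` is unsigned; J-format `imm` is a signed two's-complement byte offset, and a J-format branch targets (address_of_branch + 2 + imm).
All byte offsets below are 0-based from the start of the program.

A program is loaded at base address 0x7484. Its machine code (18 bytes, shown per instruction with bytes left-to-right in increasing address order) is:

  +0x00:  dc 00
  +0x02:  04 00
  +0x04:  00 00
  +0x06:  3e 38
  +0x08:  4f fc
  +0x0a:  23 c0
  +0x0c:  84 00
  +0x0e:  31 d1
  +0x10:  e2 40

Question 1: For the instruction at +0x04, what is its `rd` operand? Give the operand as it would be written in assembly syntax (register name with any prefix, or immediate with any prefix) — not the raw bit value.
off 0x04: read 00 00 as big → 0x0000
  op=0x0000>>12=0x0 ⇒ push (R)
  rd: (w>>9)&0x7=0x0 → R0

R0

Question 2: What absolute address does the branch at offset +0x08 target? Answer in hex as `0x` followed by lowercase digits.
+0x08: 4f fc ⇒ word 0x4ffc (big)
  top 4b → 0x4 → jnz [J]
  imm@[11:0]=0xffc (s12→-4) ⇒ $-4
  target = base 0x7484 + off 0x08 + 2 + imm -4 = 0x748a

0x748a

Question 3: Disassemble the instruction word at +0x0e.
cmpi $465, R0

+0x0e: 31 d1 ⇒ word 0x31d1 (big)
  top 4b → 0x3 → cmpi [RI]
  rd@[11:9]=0x0 ⇒ R0
  imm@[8:0]=0x1d1 ⇒ $465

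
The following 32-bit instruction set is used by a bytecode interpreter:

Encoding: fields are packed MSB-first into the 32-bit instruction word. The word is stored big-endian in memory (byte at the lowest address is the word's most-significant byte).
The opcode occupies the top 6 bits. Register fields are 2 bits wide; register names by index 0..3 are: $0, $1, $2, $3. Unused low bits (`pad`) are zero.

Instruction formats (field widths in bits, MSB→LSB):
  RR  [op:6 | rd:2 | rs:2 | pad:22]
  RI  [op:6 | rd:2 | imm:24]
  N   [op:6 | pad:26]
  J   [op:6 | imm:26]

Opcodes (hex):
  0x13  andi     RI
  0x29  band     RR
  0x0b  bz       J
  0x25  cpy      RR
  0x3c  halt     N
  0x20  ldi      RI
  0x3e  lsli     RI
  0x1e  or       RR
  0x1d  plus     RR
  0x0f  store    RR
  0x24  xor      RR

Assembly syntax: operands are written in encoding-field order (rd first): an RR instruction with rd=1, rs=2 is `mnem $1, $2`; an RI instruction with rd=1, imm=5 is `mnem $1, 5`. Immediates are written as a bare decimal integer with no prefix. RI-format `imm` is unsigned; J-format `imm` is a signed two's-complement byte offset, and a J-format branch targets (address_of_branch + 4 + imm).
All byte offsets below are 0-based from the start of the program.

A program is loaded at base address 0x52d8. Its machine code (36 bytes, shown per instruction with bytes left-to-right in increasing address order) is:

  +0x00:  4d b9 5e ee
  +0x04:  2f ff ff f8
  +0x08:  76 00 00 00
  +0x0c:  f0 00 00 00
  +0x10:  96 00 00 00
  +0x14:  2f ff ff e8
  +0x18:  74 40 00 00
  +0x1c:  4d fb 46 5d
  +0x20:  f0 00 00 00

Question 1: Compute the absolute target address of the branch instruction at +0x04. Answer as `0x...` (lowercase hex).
0x52d8

[04] 2f ff ff f8 → 0x2ffffff8
  opcode bits[31:26]=0xb: bz/J
  imm: (w>>0)&0x3ffffff=0x3fffff8 (s26→-8) → -8
  target = base 0x52d8 + off 0x04 + 4 + imm -8 = 0x52d8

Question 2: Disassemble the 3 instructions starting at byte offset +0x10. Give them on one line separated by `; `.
+0x10: 96 00 00 00 ⇒ word 0x96000000 (big)
  opcode bits[31:26]=0x25: cpy/RR
  rd@[25:24]=0x2 ⇒ $2
  rs@[23:22]=0x0 ⇒ $0
+0x14: 2f ff ff e8 ⇒ word 0x2fffffe8 (big)
  opcode bits[31:26]=0xb: bz/J
  imm@[25:0]=0x3ffffe8 (s26→-24) ⇒ -24
+0x18: 74 40 00 00 ⇒ word 0x74400000 (big)
  opcode bits[31:26]=0x1d: plus/RR
  rd@[25:24]=0x0 ⇒ $0
  rs@[23:22]=0x1 ⇒ $1

cpy $2, $0; bz -24; plus $0, $1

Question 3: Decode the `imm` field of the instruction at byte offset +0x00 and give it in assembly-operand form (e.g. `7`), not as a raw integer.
@+00  big-endian(4d b9 5e ee) = 0x4db95eee
  op=0x4db95eee>>26=0x13 ⇒ andi (RI)
  rd@[25:24]=0x1 ⇒ $1
  imm@[23:0]=0xb95eee ⇒ 12148462

12148462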